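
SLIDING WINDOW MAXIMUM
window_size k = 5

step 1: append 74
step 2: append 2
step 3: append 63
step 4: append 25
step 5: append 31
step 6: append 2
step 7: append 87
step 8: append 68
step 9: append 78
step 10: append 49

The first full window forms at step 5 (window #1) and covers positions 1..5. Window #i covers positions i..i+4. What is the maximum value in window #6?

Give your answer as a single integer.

step 1: append 74 -> window=[74] (not full yet)
step 2: append 2 -> window=[74, 2] (not full yet)
step 3: append 63 -> window=[74, 2, 63] (not full yet)
step 4: append 25 -> window=[74, 2, 63, 25] (not full yet)
step 5: append 31 -> window=[74, 2, 63, 25, 31] -> max=74
step 6: append 2 -> window=[2, 63, 25, 31, 2] -> max=63
step 7: append 87 -> window=[63, 25, 31, 2, 87] -> max=87
step 8: append 68 -> window=[25, 31, 2, 87, 68] -> max=87
step 9: append 78 -> window=[31, 2, 87, 68, 78] -> max=87
step 10: append 49 -> window=[2, 87, 68, 78, 49] -> max=87
Window #6 max = 87

Answer: 87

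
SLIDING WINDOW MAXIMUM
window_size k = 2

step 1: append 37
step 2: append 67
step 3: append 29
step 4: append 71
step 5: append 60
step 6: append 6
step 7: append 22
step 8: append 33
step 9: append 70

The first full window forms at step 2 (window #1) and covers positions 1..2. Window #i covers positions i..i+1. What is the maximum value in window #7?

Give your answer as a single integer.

step 1: append 37 -> window=[37] (not full yet)
step 2: append 67 -> window=[37, 67] -> max=67
step 3: append 29 -> window=[67, 29] -> max=67
step 4: append 71 -> window=[29, 71] -> max=71
step 5: append 60 -> window=[71, 60] -> max=71
step 6: append 6 -> window=[60, 6] -> max=60
step 7: append 22 -> window=[6, 22] -> max=22
step 8: append 33 -> window=[22, 33] -> max=33
Window #7 max = 33

Answer: 33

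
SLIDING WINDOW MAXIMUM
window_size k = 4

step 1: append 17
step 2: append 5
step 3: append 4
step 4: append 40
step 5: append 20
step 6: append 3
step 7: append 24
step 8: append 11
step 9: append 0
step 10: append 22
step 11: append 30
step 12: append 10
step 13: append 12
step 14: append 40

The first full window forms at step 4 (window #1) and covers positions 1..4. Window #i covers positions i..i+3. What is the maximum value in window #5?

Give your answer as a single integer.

step 1: append 17 -> window=[17] (not full yet)
step 2: append 5 -> window=[17, 5] (not full yet)
step 3: append 4 -> window=[17, 5, 4] (not full yet)
step 4: append 40 -> window=[17, 5, 4, 40] -> max=40
step 5: append 20 -> window=[5, 4, 40, 20] -> max=40
step 6: append 3 -> window=[4, 40, 20, 3] -> max=40
step 7: append 24 -> window=[40, 20, 3, 24] -> max=40
step 8: append 11 -> window=[20, 3, 24, 11] -> max=24
Window #5 max = 24

Answer: 24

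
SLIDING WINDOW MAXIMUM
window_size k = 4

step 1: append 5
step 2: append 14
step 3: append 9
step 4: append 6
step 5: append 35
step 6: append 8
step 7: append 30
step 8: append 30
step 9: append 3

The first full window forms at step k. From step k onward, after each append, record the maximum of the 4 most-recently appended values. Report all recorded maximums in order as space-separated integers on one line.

step 1: append 5 -> window=[5] (not full yet)
step 2: append 14 -> window=[5, 14] (not full yet)
step 3: append 9 -> window=[5, 14, 9] (not full yet)
step 4: append 6 -> window=[5, 14, 9, 6] -> max=14
step 5: append 35 -> window=[14, 9, 6, 35] -> max=35
step 6: append 8 -> window=[9, 6, 35, 8] -> max=35
step 7: append 30 -> window=[6, 35, 8, 30] -> max=35
step 8: append 30 -> window=[35, 8, 30, 30] -> max=35
step 9: append 3 -> window=[8, 30, 30, 3] -> max=30

Answer: 14 35 35 35 35 30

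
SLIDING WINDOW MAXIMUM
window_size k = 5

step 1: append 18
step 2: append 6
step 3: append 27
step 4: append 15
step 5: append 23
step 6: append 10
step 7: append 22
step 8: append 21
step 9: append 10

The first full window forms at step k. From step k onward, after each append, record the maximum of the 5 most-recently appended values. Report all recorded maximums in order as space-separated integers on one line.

step 1: append 18 -> window=[18] (not full yet)
step 2: append 6 -> window=[18, 6] (not full yet)
step 3: append 27 -> window=[18, 6, 27] (not full yet)
step 4: append 15 -> window=[18, 6, 27, 15] (not full yet)
step 5: append 23 -> window=[18, 6, 27, 15, 23] -> max=27
step 6: append 10 -> window=[6, 27, 15, 23, 10] -> max=27
step 7: append 22 -> window=[27, 15, 23, 10, 22] -> max=27
step 8: append 21 -> window=[15, 23, 10, 22, 21] -> max=23
step 9: append 10 -> window=[23, 10, 22, 21, 10] -> max=23

Answer: 27 27 27 23 23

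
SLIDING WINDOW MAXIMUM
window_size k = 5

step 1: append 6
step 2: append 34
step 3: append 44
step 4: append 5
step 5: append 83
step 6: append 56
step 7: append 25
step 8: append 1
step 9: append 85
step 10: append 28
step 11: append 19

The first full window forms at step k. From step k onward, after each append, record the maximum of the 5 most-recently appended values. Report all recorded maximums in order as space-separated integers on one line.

step 1: append 6 -> window=[6] (not full yet)
step 2: append 34 -> window=[6, 34] (not full yet)
step 3: append 44 -> window=[6, 34, 44] (not full yet)
step 4: append 5 -> window=[6, 34, 44, 5] (not full yet)
step 5: append 83 -> window=[6, 34, 44, 5, 83] -> max=83
step 6: append 56 -> window=[34, 44, 5, 83, 56] -> max=83
step 7: append 25 -> window=[44, 5, 83, 56, 25] -> max=83
step 8: append 1 -> window=[5, 83, 56, 25, 1] -> max=83
step 9: append 85 -> window=[83, 56, 25, 1, 85] -> max=85
step 10: append 28 -> window=[56, 25, 1, 85, 28] -> max=85
step 11: append 19 -> window=[25, 1, 85, 28, 19] -> max=85

Answer: 83 83 83 83 85 85 85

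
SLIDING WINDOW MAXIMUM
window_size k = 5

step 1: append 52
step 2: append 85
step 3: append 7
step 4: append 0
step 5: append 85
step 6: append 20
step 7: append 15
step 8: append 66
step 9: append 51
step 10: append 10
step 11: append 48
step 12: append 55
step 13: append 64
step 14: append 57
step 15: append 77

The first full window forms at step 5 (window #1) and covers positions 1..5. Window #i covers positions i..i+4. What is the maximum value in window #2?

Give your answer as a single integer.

Answer: 85

Derivation:
step 1: append 52 -> window=[52] (not full yet)
step 2: append 85 -> window=[52, 85] (not full yet)
step 3: append 7 -> window=[52, 85, 7] (not full yet)
step 4: append 0 -> window=[52, 85, 7, 0] (not full yet)
step 5: append 85 -> window=[52, 85, 7, 0, 85] -> max=85
step 6: append 20 -> window=[85, 7, 0, 85, 20] -> max=85
Window #2 max = 85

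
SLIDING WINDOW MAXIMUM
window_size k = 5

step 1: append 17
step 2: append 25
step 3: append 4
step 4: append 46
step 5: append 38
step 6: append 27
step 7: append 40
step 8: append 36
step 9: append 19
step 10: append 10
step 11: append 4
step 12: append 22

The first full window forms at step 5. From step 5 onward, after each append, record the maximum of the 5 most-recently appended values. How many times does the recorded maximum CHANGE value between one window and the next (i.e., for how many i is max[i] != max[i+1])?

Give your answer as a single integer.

Answer: 2

Derivation:
step 1: append 17 -> window=[17] (not full yet)
step 2: append 25 -> window=[17, 25] (not full yet)
step 3: append 4 -> window=[17, 25, 4] (not full yet)
step 4: append 46 -> window=[17, 25, 4, 46] (not full yet)
step 5: append 38 -> window=[17, 25, 4, 46, 38] -> max=46
step 6: append 27 -> window=[25, 4, 46, 38, 27] -> max=46
step 7: append 40 -> window=[4, 46, 38, 27, 40] -> max=46
step 8: append 36 -> window=[46, 38, 27, 40, 36] -> max=46
step 9: append 19 -> window=[38, 27, 40, 36, 19] -> max=40
step 10: append 10 -> window=[27, 40, 36, 19, 10] -> max=40
step 11: append 4 -> window=[40, 36, 19, 10, 4] -> max=40
step 12: append 22 -> window=[36, 19, 10, 4, 22] -> max=36
Recorded maximums: 46 46 46 46 40 40 40 36
Changes between consecutive maximums: 2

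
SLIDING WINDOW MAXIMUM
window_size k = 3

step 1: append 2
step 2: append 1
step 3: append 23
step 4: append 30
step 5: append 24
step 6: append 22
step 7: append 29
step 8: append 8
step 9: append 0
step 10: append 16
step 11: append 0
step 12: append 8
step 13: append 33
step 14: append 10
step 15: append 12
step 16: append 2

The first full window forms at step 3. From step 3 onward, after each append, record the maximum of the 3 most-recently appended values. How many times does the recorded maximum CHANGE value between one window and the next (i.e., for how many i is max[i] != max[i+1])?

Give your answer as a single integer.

step 1: append 2 -> window=[2] (not full yet)
step 2: append 1 -> window=[2, 1] (not full yet)
step 3: append 23 -> window=[2, 1, 23] -> max=23
step 4: append 30 -> window=[1, 23, 30] -> max=30
step 5: append 24 -> window=[23, 30, 24] -> max=30
step 6: append 22 -> window=[30, 24, 22] -> max=30
step 7: append 29 -> window=[24, 22, 29] -> max=29
step 8: append 8 -> window=[22, 29, 8] -> max=29
step 9: append 0 -> window=[29, 8, 0] -> max=29
step 10: append 16 -> window=[8, 0, 16] -> max=16
step 11: append 0 -> window=[0, 16, 0] -> max=16
step 12: append 8 -> window=[16, 0, 8] -> max=16
step 13: append 33 -> window=[0, 8, 33] -> max=33
step 14: append 10 -> window=[8, 33, 10] -> max=33
step 15: append 12 -> window=[33, 10, 12] -> max=33
step 16: append 2 -> window=[10, 12, 2] -> max=12
Recorded maximums: 23 30 30 30 29 29 29 16 16 16 33 33 33 12
Changes between consecutive maximums: 5

Answer: 5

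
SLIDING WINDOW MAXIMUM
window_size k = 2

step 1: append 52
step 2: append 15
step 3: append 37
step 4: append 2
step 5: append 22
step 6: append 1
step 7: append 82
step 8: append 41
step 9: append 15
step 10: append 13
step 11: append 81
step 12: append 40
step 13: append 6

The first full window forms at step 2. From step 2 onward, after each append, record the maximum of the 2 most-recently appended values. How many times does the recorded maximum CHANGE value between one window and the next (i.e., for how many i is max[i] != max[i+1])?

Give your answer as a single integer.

Answer: 7

Derivation:
step 1: append 52 -> window=[52] (not full yet)
step 2: append 15 -> window=[52, 15] -> max=52
step 3: append 37 -> window=[15, 37] -> max=37
step 4: append 2 -> window=[37, 2] -> max=37
step 5: append 22 -> window=[2, 22] -> max=22
step 6: append 1 -> window=[22, 1] -> max=22
step 7: append 82 -> window=[1, 82] -> max=82
step 8: append 41 -> window=[82, 41] -> max=82
step 9: append 15 -> window=[41, 15] -> max=41
step 10: append 13 -> window=[15, 13] -> max=15
step 11: append 81 -> window=[13, 81] -> max=81
step 12: append 40 -> window=[81, 40] -> max=81
step 13: append 6 -> window=[40, 6] -> max=40
Recorded maximums: 52 37 37 22 22 82 82 41 15 81 81 40
Changes between consecutive maximums: 7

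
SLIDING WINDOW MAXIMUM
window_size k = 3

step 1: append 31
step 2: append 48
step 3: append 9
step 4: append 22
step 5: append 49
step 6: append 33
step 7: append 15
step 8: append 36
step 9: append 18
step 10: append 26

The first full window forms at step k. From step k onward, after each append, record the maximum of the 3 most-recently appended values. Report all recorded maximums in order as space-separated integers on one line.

Answer: 48 48 49 49 49 36 36 36

Derivation:
step 1: append 31 -> window=[31] (not full yet)
step 2: append 48 -> window=[31, 48] (not full yet)
step 3: append 9 -> window=[31, 48, 9] -> max=48
step 4: append 22 -> window=[48, 9, 22] -> max=48
step 5: append 49 -> window=[9, 22, 49] -> max=49
step 6: append 33 -> window=[22, 49, 33] -> max=49
step 7: append 15 -> window=[49, 33, 15] -> max=49
step 8: append 36 -> window=[33, 15, 36] -> max=36
step 9: append 18 -> window=[15, 36, 18] -> max=36
step 10: append 26 -> window=[36, 18, 26] -> max=36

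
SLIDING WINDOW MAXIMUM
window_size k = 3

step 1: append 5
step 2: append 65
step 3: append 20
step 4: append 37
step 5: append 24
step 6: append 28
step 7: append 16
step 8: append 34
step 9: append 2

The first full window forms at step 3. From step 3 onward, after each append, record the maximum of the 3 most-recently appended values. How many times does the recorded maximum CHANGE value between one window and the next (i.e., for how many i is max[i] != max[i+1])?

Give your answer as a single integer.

Answer: 3

Derivation:
step 1: append 5 -> window=[5] (not full yet)
step 2: append 65 -> window=[5, 65] (not full yet)
step 3: append 20 -> window=[5, 65, 20] -> max=65
step 4: append 37 -> window=[65, 20, 37] -> max=65
step 5: append 24 -> window=[20, 37, 24] -> max=37
step 6: append 28 -> window=[37, 24, 28] -> max=37
step 7: append 16 -> window=[24, 28, 16] -> max=28
step 8: append 34 -> window=[28, 16, 34] -> max=34
step 9: append 2 -> window=[16, 34, 2] -> max=34
Recorded maximums: 65 65 37 37 28 34 34
Changes between consecutive maximums: 3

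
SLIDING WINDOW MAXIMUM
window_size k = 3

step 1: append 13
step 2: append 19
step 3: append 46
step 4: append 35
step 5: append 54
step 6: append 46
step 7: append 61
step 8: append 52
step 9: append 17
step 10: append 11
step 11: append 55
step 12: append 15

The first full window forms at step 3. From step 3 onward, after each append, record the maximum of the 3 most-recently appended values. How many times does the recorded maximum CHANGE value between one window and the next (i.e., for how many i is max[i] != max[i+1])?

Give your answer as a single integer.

step 1: append 13 -> window=[13] (not full yet)
step 2: append 19 -> window=[13, 19] (not full yet)
step 3: append 46 -> window=[13, 19, 46] -> max=46
step 4: append 35 -> window=[19, 46, 35] -> max=46
step 5: append 54 -> window=[46, 35, 54] -> max=54
step 6: append 46 -> window=[35, 54, 46] -> max=54
step 7: append 61 -> window=[54, 46, 61] -> max=61
step 8: append 52 -> window=[46, 61, 52] -> max=61
step 9: append 17 -> window=[61, 52, 17] -> max=61
step 10: append 11 -> window=[52, 17, 11] -> max=52
step 11: append 55 -> window=[17, 11, 55] -> max=55
step 12: append 15 -> window=[11, 55, 15] -> max=55
Recorded maximums: 46 46 54 54 61 61 61 52 55 55
Changes between consecutive maximums: 4

Answer: 4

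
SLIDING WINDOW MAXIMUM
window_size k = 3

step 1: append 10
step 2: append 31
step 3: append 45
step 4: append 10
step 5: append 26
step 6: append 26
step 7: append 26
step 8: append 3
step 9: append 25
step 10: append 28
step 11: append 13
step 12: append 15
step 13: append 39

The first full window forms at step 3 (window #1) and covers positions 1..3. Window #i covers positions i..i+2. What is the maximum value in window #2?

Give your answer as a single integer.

Answer: 45

Derivation:
step 1: append 10 -> window=[10] (not full yet)
step 2: append 31 -> window=[10, 31] (not full yet)
step 3: append 45 -> window=[10, 31, 45] -> max=45
step 4: append 10 -> window=[31, 45, 10] -> max=45
Window #2 max = 45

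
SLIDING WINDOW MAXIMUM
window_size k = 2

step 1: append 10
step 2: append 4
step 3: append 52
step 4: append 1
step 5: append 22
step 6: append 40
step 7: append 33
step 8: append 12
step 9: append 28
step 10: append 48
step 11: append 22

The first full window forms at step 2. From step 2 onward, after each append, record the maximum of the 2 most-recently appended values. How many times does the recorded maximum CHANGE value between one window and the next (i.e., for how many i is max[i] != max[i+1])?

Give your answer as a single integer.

step 1: append 10 -> window=[10] (not full yet)
step 2: append 4 -> window=[10, 4] -> max=10
step 3: append 52 -> window=[4, 52] -> max=52
step 4: append 1 -> window=[52, 1] -> max=52
step 5: append 22 -> window=[1, 22] -> max=22
step 6: append 40 -> window=[22, 40] -> max=40
step 7: append 33 -> window=[40, 33] -> max=40
step 8: append 12 -> window=[33, 12] -> max=33
step 9: append 28 -> window=[12, 28] -> max=28
step 10: append 48 -> window=[28, 48] -> max=48
step 11: append 22 -> window=[48, 22] -> max=48
Recorded maximums: 10 52 52 22 40 40 33 28 48 48
Changes between consecutive maximums: 6

Answer: 6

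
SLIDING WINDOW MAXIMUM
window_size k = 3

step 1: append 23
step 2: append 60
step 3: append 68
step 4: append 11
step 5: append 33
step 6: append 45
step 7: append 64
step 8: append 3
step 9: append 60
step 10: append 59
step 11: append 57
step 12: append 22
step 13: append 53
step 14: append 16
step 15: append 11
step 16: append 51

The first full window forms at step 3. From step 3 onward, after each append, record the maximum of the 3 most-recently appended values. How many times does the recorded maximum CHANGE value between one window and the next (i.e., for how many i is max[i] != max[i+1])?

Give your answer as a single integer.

step 1: append 23 -> window=[23] (not full yet)
step 2: append 60 -> window=[23, 60] (not full yet)
step 3: append 68 -> window=[23, 60, 68] -> max=68
step 4: append 11 -> window=[60, 68, 11] -> max=68
step 5: append 33 -> window=[68, 11, 33] -> max=68
step 6: append 45 -> window=[11, 33, 45] -> max=45
step 7: append 64 -> window=[33, 45, 64] -> max=64
step 8: append 3 -> window=[45, 64, 3] -> max=64
step 9: append 60 -> window=[64, 3, 60] -> max=64
step 10: append 59 -> window=[3, 60, 59] -> max=60
step 11: append 57 -> window=[60, 59, 57] -> max=60
step 12: append 22 -> window=[59, 57, 22] -> max=59
step 13: append 53 -> window=[57, 22, 53] -> max=57
step 14: append 16 -> window=[22, 53, 16] -> max=53
step 15: append 11 -> window=[53, 16, 11] -> max=53
step 16: append 51 -> window=[16, 11, 51] -> max=51
Recorded maximums: 68 68 68 45 64 64 64 60 60 59 57 53 53 51
Changes between consecutive maximums: 7

Answer: 7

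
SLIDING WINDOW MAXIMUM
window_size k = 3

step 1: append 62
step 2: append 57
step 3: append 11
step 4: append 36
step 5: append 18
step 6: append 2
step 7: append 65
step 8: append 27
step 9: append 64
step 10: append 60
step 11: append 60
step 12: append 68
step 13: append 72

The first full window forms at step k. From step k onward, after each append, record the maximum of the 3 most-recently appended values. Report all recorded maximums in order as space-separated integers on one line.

Answer: 62 57 36 36 65 65 65 64 64 68 72

Derivation:
step 1: append 62 -> window=[62] (not full yet)
step 2: append 57 -> window=[62, 57] (not full yet)
step 3: append 11 -> window=[62, 57, 11] -> max=62
step 4: append 36 -> window=[57, 11, 36] -> max=57
step 5: append 18 -> window=[11, 36, 18] -> max=36
step 6: append 2 -> window=[36, 18, 2] -> max=36
step 7: append 65 -> window=[18, 2, 65] -> max=65
step 8: append 27 -> window=[2, 65, 27] -> max=65
step 9: append 64 -> window=[65, 27, 64] -> max=65
step 10: append 60 -> window=[27, 64, 60] -> max=64
step 11: append 60 -> window=[64, 60, 60] -> max=64
step 12: append 68 -> window=[60, 60, 68] -> max=68
step 13: append 72 -> window=[60, 68, 72] -> max=72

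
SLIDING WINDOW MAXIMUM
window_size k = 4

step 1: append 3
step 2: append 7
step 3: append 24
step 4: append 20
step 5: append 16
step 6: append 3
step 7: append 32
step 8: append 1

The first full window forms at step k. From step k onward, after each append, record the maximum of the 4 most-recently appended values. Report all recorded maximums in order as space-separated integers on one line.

Answer: 24 24 24 32 32

Derivation:
step 1: append 3 -> window=[3] (not full yet)
step 2: append 7 -> window=[3, 7] (not full yet)
step 3: append 24 -> window=[3, 7, 24] (not full yet)
step 4: append 20 -> window=[3, 7, 24, 20] -> max=24
step 5: append 16 -> window=[7, 24, 20, 16] -> max=24
step 6: append 3 -> window=[24, 20, 16, 3] -> max=24
step 7: append 32 -> window=[20, 16, 3, 32] -> max=32
step 8: append 1 -> window=[16, 3, 32, 1] -> max=32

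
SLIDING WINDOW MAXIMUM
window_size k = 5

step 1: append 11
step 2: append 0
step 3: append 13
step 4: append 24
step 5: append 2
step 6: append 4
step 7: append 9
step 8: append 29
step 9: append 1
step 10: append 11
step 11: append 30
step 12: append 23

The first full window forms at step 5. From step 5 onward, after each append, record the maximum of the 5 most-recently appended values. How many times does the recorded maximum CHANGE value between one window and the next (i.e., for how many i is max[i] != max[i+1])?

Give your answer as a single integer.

Answer: 2

Derivation:
step 1: append 11 -> window=[11] (not full yet)
step 2: append 0 -> window=[11, 0] (not full yet)
step 3: append 13 -> window=[11, 0, 13] (not full yet)
step 4: append 24 -> window=[11, 0, 13, 24] (not full yet)
step 5: append 2 -> window=[11, 0, 13, 24, 2] -> max=24
step 6: append 4 -> window=[0, 13, 24, 2, 4] -> max=24
step 7: append 9 -> window=[13, 24, 2, 4, 9] -> max=24
step 8: append 29 -> window=[24, 2, 4, 9, 29] -> max=29
step 9: append 1 -> window=[2, 4, 9, 29, 1] -> max=29
step 10: append 11 -> window=[4, 9, 29, 1, 11] -> max=29
step 11: append 30 -> window=[9, 29, 1, 11, 30] -> max=30
step 12: append 23 -> window=[29, 1, 11, 30, 23] -> max=30
Recorded maximums: 24 24 24 29 29 29 30 30
Changes between consecutive maximums: 2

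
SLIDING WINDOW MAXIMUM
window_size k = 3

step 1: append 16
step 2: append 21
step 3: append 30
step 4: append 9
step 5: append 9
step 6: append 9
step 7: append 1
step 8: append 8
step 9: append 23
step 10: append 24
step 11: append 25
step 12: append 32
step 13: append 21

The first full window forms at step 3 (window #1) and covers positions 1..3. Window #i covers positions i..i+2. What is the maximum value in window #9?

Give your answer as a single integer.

step 1: append 16 -> window=[16] (not full yet)
step 2: append 21 -> window=[16, 21] (not full yet)
step 3: append 30 -> window=[16, 21, 30] -> max=30
step 4: append 9 -> window=[21, 30, 9] -> max=30
step 5: append 9 -> window=[30, 9, 9] -> max=30
step 6: append 9 -> window=[9, 9, 9] -> max=9
step 7: append 1 -> window=[9, 9, 1] -> max=9
step 8: append 8 -> window=[9, 1, 8] -> max=9
step 9: append 23 -> window=[1, 8, 23] -> max=23
step 10: append 24 -> window=[8, 23, 24] -> max=24
step 11: append 25 -> window=[23, 24, 25] -> max=25
Window #9 max = 25

Answer: 25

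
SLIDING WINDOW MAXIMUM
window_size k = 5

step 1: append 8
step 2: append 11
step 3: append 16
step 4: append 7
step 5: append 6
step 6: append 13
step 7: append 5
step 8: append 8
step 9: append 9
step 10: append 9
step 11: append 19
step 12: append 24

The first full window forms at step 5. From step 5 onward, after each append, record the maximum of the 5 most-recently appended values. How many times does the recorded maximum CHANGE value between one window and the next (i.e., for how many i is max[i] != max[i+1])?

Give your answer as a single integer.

step 1: append 8 -> window=[8] (not full yet)
step 2: append 11 -> window=[8, 11] (not full yet)
step 3: append 16 -> window=[8, 11, 16] (not full yet)
step 4: append 7 -> window=[8, 11, 16, 7] (not full yet)
step 5: append 6 -> window=[8, 11, 16, 7, 6] -> max=16
step 6: append 13 -> window=[11, 16, 7, 6, 13] -> max=16
step 7: append 5 -> window=[16, 7, 6, 13, 5] -> max=16
step 8: append 8 -> window=[7, 6, 13, 5, 8] -> max=13
step 9: append 9 -> window=[6, 13, 5, 8, 9] -> max=13
step 10: append 9 -> window=[13, 5, 8, 9, 9] -> max=13
step 11: append 19 -> window=[5, 8, 9, 9, 19] -> max=19
step 12: append 24 -> window=[8, 9, 9, 19, 24] -> max=24
Recorded maximums: 16 16 16 13 13 13 19 24
Changes between consecutive maximums: 3

Answer: 3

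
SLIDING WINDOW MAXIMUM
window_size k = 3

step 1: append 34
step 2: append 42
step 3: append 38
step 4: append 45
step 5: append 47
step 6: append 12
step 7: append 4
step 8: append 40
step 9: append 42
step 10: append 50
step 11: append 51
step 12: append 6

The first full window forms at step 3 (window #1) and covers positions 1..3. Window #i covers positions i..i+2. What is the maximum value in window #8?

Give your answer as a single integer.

Answer: 50

Derivation:
step 1: append 34 -> window=[34] (not full yet)
step 2: append 42 -> window=[34, 42] (not full yet)
step 3: append 38 -> window=[34, 42, 38] -> max=42
step 4: append 45 -> window=[42, 38, 45] -> max=45
step 5: append 47 -> window=[38, 45, 47] -> max=47
step 6: append 12 -> window=[45, 47, 12] -> max=47
step 7: append 4 -> window=[47, 12, 4] -> max=47
step 8: append 40 -> window=[12, 4, 40] -> max=40
step 9: append 42 -> window=[4, 40, 42] -> max=42
step 10: append 50 -> window=[40, 42, 50] -> max=50
Window #8 max = 50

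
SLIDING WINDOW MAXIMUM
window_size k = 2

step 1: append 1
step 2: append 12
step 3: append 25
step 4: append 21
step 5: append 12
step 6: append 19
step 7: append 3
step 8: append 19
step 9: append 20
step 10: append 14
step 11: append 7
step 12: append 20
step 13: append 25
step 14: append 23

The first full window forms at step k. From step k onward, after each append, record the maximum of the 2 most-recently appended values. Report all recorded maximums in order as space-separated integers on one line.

Answer: 12 25 25 21 19 19 19 20 20 14 20 25 25

Derivation:
step 1: append 1 -> window=[1] (not full yet)
step 2: append 12 -> window=[1, 12] -> max=12
step 3: append 25 -> window=[12, 25] -> max=25
step 4: append 21 -> window=[25, 21] -> max=25
step 5: append 12 -> window=[21, 12] -> max=21
step 6: append 19 -> window=[12, 19] -> max=19
step 7: append 3 -> window=[19, 3] -> max=19
step 8: append 19 -> window=[3, 19] -> max=19
step 9: append 20 -> window=[19, 20] -> max=20
step 10: append 14 -> window=[20, 14] -> max=20
step 11: append 7 -> window=[14, 7] -> max=14
step 12: append 20 -> window=[7, 20] -> max=20
step 13: append 25 -> window=[20, 25] -> max=25
step 14: append 23 -> window=[25, 23] -> max=25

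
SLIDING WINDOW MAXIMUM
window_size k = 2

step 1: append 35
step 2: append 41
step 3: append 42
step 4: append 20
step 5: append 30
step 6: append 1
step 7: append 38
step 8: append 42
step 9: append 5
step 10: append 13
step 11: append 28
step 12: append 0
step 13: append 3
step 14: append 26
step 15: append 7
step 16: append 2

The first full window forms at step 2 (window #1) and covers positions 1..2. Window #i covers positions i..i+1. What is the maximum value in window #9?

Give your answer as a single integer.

Answer: 13

Derivation:
step 1: append 35 -> window=[35] (not full yet)
step 2: append 41 -> window=[35, 41] -> max=41
step 3: append 42 -> window=[41, 42] -> max=42
step 4: append 20 -> window=[42, 20] -> max=42
step 5: append 30 -> window=[20, 30] -> max=30
step 6: append 1 -> window=[30, 1] -> max=30
step 7: append 38 -> window=[1, 38] -> max=38
step 8: append 42 -> window=[38, 42] -> max=42
step 9: append 5 -> window=[42, 5] -> max=42
step 10: append 13 -> window=[5, 13] -> max=13
Window #9 max = 13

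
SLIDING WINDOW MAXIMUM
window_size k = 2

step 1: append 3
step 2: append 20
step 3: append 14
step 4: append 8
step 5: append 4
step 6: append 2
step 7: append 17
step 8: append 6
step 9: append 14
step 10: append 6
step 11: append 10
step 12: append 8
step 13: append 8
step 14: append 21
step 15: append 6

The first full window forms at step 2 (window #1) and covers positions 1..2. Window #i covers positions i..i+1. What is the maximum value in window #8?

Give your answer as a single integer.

Answer: 14

Derivation:
step 1: append 3 -> window=[3] (not full yet)
step 2: append 20 -> window=[3, 20] -> max=20
step 3: append 14 -> window=[20, 14] -> max=20
step 4: append 8 -> window=[14, 8] -> max=14
step 5: append 4 -> window=[8, 4] -> max=8
step 6: append 2 -> window=[4, 2] -> max=4
step 7: append 17 -> window=[2, 17] -> max=17
step 8: append 6 -> window=[17, 6] -> max=17
step 9: append 14 -> window=[6, 14] -> max=14
Window #8 max = 14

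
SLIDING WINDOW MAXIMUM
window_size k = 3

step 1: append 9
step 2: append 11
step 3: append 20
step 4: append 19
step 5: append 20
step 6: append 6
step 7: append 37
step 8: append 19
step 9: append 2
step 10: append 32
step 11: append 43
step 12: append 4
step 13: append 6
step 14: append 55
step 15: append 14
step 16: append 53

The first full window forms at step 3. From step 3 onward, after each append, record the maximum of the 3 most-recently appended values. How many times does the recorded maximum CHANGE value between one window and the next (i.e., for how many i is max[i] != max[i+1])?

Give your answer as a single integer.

step 1: append 9 -> window=[9] (not full yet)
step 2: append 11 -> window=[9, 11] (not full yet)
step 3: append 20 -> window=[9, 11, 20] -> max=20
step 4: append 19 -> window=[11, 20, 19] -> max=20
step 5: append 20 -> window=[20, 19, 20] -> max=20
step 6: append 6 -> window=[19, 20, 6] -> max=20
step 7: append 37 -> window=[20, 6, 37] -> max=37
step 8: append 19 -> window=[6, 37, 19] -> max=37
step 9: append 2 -> window=[37, 19, 2] -> max=37
step 10: append 32 -> window=[19, 2, 32] -> max=32
step 11: append 43 -> window=[2, 32, 43] -> max=43
step 12: append 4 -> window=[32, 43, 4] -> max=43
step 13: append 6 -> window=[43, 4, 6] -> max=43
step 14: append 55 -> window=[4, 6, 55] -> max=55
step 15: append 14 -> window=[6, 55, 14] -> max=55
step 16: append 53 -> window=[55, 14, 53] -> max=55
Recorded maximums: 20 20 20 20 37 37 37 32 43 43 43 55 55 55
Changes between consecutive maximums: 4

Answer: 4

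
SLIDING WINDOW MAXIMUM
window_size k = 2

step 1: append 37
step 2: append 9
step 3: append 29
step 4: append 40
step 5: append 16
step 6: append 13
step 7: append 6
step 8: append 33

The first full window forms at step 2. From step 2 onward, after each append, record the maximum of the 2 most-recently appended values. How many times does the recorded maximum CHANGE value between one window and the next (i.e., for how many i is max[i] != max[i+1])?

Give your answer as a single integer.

step 1: append 37 -> window=[37] (not full yet)
step 2: append 9 -> window=[37, 9] -> max=37
step 3: append 29 -> window=[9, 29] -> max=29
step 4: append 40 -> window=[29, 40] -> max=40
step 5: append 16 -> window=[40, 16] -> max=40
step 6: append 13 -> window=[16, 13] -> max=16
step 7: append 6 -> window=[13, 6] -> max=13
step 8: append 33 -> window=[6, 33] -> max=33
Recorded maximums: 37 29 40 40 16 13 33
Changes between consecutive maximums: 5

Answer: 5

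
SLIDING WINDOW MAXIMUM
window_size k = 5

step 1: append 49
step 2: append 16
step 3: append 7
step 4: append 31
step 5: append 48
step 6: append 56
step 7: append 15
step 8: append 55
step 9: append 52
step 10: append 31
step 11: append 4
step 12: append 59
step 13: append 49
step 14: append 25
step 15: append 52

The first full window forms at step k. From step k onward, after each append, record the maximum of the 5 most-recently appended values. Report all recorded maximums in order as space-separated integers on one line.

step 1: append 49 -> window=[49] (not full yet)
step 2: append 16 -> window=[49, 16] (not full yet)
step 3: append 7 -> window=[49, 16, 7] (not full yet)
step 4: append 31 -> window=[49, 16, 7, 31] (not full yet)
step 5: append 48 -> window=[49, 16, 7, 31, 48] -> max=49
step 6: append 56 -> window=[16, 7, 31, 48, 56] -> max=56
step 7: append 15 -> window=[7, 31, 48, 56, 15] -> max=56
step 8: append 55 -> window=[31, 48, 56, 15, 55] -> max=56
step 9: append 52 -> window=[48, 56, 15, 55, 52] -> max=56
step 10: append 31 -> window=[56, 15, 55, 52, 31] -> max=56
step 11: append 4 -> window=[15, 55, 52, 31, 4] -> max=55
step 12: append 59 -> window=[55, 52, 31, 4, 59] -> max=59
step 13: append 49 -> window=[52, 31, 4, 59, 49] -> max=59
step 14: append 25 -> window=[31, 4, 59, 49, 25] -> max=59
step 15: append 52 -> window=[4, 59, 49, 25, 52] -> max=59

Answer: 49 56 56 56 56 56 55 59 59 59 59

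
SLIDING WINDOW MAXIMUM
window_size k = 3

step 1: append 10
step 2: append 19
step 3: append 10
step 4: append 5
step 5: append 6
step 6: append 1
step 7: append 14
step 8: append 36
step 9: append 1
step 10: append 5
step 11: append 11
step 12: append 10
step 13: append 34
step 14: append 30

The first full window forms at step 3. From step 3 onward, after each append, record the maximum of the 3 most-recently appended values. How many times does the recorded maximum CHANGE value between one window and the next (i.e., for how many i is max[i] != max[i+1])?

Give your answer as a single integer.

step 1: append 10 -> window=[10] (not full yet)
step 2: append 19 -> window=[10, 19] (not full yet)
step 3: append 10 -> window=[10, 19, 10] -> max=19
step 4: append 5 -> window=[19, 10, 5] -> max=19
step 5: append 6 -> window=[10, 5, 6] -> max=10
step 6: append 1 -> window=[5, 6, 1] -> max=6
step 7: append 14 -> window=[6, 1, 14] -> max=14
step 8: append 36 -> window=[1, 14, 36] -> max=36
step 9: append 1 -> window=[14, 36, 1] -> max=36
step 10: append 5 -> window=[36, 1, 5] -> max=36
step 11: append 11 -> window=[1, 5, 11] -> max=11
step 12: append 10 -> window=[5, 11, 10] -> max=11
step 13: append 34 -> window=[11, 10, 34] -> max=34
step 14: append 30 -> window=[10, 34, 30] -> max=34
Recorded maximums: 19 19 10 6 14 36 36 36 11 11 34 34
Changes between consecutive maximums: 6

Answer: 6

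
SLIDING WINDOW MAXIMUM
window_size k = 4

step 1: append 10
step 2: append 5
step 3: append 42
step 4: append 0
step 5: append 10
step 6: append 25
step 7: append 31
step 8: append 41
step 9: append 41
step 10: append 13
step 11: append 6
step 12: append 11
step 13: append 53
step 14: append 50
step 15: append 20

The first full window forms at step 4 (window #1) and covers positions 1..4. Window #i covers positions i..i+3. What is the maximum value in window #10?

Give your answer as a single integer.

step 1: append 10 -> window=[10] (not full yet)
step 2: append 5 -> window=[10, 5] (not full yet)
step 3: append 42 -> window=[10, 5, 42] (not full yet)
step 4: append 0 -> window=[10, 5, 42, 0] -> max=42
step 5: append 10 -> window=[5, 42, 0, 10] -> max=42
step 6: append 25 -> window=[42, 0, 10, 25] -> max=42
step 7: append 31 -> window=[0, 10, 25, 31] -> max=31
step 8: append 41 -> window=[10, 25, 31, 41] -> max=41
step 9: append 41 -> window=[25, 31, 41, 41] -> max=41
step 10: append 13 -> window=[31, 41, 41, 13] -> max=41
step 11: append 6 -> window=[41, 41, 13, 6] -> max=41
step 12: append 11 -> window=[41, 13, 6, 11] -> max=41
step 13: append 53 -> window=[13, 6, 11, 53] -> max=53
Window #10 max = 53

Answer: 53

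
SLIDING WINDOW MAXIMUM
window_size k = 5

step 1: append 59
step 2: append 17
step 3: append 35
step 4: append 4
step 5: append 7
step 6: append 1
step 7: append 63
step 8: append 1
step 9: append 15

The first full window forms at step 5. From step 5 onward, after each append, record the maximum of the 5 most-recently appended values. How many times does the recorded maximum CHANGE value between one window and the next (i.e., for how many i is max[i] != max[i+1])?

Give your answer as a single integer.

Answer: 2

Derivation:
step 1: append 59 -> window=[59] (not full yet)
step 2: append 17 -> window=[59, 17] (not full yet)
step 3: append 35 -> window=[59, 17, 35] (not full yet)
step 4: append 4 -> window=[59, 17, 35, 4] (not full yet)
step 5: append 7 -> window=[59, 17, 35, 4, 7] -> max=59
step 6: append 1 -> window=[17, 35, 4, 7, 1] -> max=35
step 7: append 63 -> window=[35, 4, 7, 1, 63] -> max=63
step 8: append 1 -> window=[4, 7, 1, 63, 1] -> max=63
step 9: append 15 -> window=[7, 1, 63, 1, 15] -> max=63
Recorded maximums: 59 35 63 63 63
Changes between consecutive maximums: 2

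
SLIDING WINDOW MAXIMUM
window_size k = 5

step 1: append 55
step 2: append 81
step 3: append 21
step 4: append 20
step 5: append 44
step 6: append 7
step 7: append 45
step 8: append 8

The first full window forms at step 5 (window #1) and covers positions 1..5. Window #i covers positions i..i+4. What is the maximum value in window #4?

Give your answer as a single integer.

Answer: 45

Derivation:
step 1: append 55 -> window=[55] (not full yet)
step 2: append 81 -> window=[55, 81] (not full yet)
step 3: append 21 -> window=[55, 81, 21] (not full yet)
step 4: append 20 -> window=[55, 81, 21, 20] (not full yet)
step 5: append 44 -> window=[55, 81, 21, 20, 44] -> max=81
step 6: append 7 -> window=[81, 21, 20, 44, 7] -> max=81
step 7: append 45 -> window=[21, 20, 44, 7, 45] -> max=45
step 8: append 8 -> window=[20, 44, 7, 45, 8] -> max=45
Window #4 max = 45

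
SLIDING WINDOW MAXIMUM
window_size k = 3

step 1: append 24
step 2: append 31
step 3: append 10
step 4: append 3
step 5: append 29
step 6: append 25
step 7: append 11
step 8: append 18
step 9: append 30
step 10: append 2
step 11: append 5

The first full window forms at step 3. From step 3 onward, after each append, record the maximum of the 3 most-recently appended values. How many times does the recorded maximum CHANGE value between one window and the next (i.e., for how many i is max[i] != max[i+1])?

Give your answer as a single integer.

step 1: append 24 -> window=[24] (not full yet)
step 2: append 31 -> window=[24, 31] (not full yet)
step 3: append 10 -> window=[24, 31, 10] -> max=31
step 4: append 3 -> window=[31, 10, 3] -> max=31
step 5: append 29 -> window=[10, 3, 29] -> max=29
step 6: append 25 -> window=[3, 29, 25] -> max=29
step 7: append 11 -> window=[29, 25, 11] -> max=29
step 8: append 18 -> window=[25, 11, 18] -> max=25
step 9: append 30 -> window=[11, 18, 30] -> max=30
step 10: append 2 -> window=[18, 30, 2] -> max=30
step 11: append 5 -> window=[30, 2, 5] -> max=30
Recorded maximums: 31 31 29 29 29 25 30 30 30
Changes between consecutive maximums: 3

Answer: 3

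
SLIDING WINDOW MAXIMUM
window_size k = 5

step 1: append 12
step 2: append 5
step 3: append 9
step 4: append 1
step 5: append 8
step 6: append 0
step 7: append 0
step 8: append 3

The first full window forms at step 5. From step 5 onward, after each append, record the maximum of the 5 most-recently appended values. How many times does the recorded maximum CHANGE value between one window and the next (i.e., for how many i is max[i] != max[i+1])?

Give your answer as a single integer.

Answer: 2

Derivation:
step 1: append 12 -> window=[12] (not full yet)
step 2: append 5 -> window=[12, 5] (not full yet)
step 3: append 9 -> window=[12, 5, 9] (not full yet)
step 4: append 1 -> window=[12, 5, 9, 1] (not full yet)
step 5: append 8 -> window=[12, 5, 9, 1, 8] -> max=12
step 6: append 0 -> window=[5, 9, 1, 8, 0] -> max=9
step 7: append 0 -> window=[9, 1, 8, 0, 0] -> max=9
step 8: append 3 -> window=[1, 8, 0, 0, 3] -> max=8
Recorded maximums: 12 9 9 8
Changes between consecutive maximums: 2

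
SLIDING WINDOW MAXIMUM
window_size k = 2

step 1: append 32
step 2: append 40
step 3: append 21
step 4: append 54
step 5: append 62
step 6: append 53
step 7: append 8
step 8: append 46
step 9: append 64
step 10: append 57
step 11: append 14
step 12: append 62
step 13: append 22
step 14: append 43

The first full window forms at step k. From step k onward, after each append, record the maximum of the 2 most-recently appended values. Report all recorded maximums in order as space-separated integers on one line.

step 1: append 32 -> window=[32] (not full yet)
step 2: append 40 -> window=[32, 40] -> max=40
step 3: append 21 -> window=[40, 21] -> max=40
step 4: append 54 -> window=[21, 54] -> max=54
step 5: append 62 -> window=[54, 62] -> max=62
step 6: append 53 -> window=[62, 53] -> max=62
step 7: append 8 -> window=[53, 8] -> max=53
step 8: append 46 -> window=[8, 46] -> max=46
step 9: append 64 -> window=[46, 64] -> max=64
step 10: append 57 -> window=[64, 57] -> max=64
step 11: append 14 -> window=[57, 14] -> max=57
step 12: append 62 -> window=[14, 62] -> max=62
step 13: append 22 -> window=[62, 22] -> max=62
step 14: append 43 -> window=[22, 43] -> max=43

Answer: 40 40 54 62 62 53 46 64 64 57 62 62 43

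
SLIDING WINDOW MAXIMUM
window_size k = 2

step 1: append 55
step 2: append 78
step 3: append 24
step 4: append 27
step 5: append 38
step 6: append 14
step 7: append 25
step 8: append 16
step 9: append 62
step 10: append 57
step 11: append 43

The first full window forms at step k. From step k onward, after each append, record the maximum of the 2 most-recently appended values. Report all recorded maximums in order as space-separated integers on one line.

step 1: append 55 -> window=[55] (not full yet)
step 2: append 78 -> window=[55, 78] -> max=78
step 3: append 24 -> window=[78, 24] -> max=78
step 4: append 27 -> window=[24, 27] -> max=27
step 5: append 38 -> window=[27, 38] -> max=38
step 6: append 14 -> window=[38, 14] -> max=38
step 7: append 25 -> window=[14, 25] -> max=25
step 8: append 16 -> window=[25, 16] -> max=25
step 9: append 62 -> window=[16, 62] -> max=62
step 10: append 57 -> window=[62, 57] -> max=62
step 11: append 43 -> window=[57, 43] -> max=57

Answer: 78 78 27 38 38 25 25 62 62 57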